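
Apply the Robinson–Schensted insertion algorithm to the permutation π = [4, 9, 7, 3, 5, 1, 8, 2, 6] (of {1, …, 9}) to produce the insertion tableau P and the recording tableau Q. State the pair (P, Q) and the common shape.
P = [1, 2, 6] / [3, 5, 8] / [4, 7] / [9];  Q = [1, 2, 7] / [3, 5, 9] / [4, 8] / [6];  common shape = (3, 3, 2, 1)

Row-insert the values π_1, π_2, … into P one at a time, bumping the leftmost entry strictly greater than the inserted value down to the next row. The recording tableau Q records, in position (i, j), the step at which that cell was added to P.
  Insert 4 (step 1): P = [4];  Q = [1]
  Insert 9 (step 2): P = [4, 9];  Q = [1, 2]
  Insert 7 (step 3): P = [4, 7] / [9];  Q = [1, 2] / [3]
  Insert 3 (step 4): P = [3, 7] / [4] / [9];  Q = [1, 2] / [3] / [4]
  Insert 5 (step 5): P = [3, 5] / [4, 7] / [9];  Q = [1, 2] / [3, 5] / [4]
  Insert 1 (step 6): P = [1, 5] / [3, 7] / [4] / [9];  Q = [1, 2] / [3, 5] / [4] / [6]
  Insert 8 (step 7): P = [1, 5, 8] / [3, 7] / [4] / [9];  Q = [1, 2, 7] / [3, 5] / [4] / [6]
  Insert 2 (step 8): P = [1, 2, 8] / [3, 5] / [4, 7] / [9];  Q = [1, 2, 7] / [3, 5] / [4, 8] / [6]
  Insert 6 (step 9): P = [1, 2, 6] / [3, 5, 8] / [4, 7] / [9];  Q = [1, 2, 7] / [3, 5, 9] / [4, 8] / [6]
Final shape: (3, 3, 2, 1).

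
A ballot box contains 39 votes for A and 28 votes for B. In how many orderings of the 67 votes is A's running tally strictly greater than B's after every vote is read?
Strict-lead orderings = 962810849581892080

Total orderings of the 67 votes with 39 for A: C(67, 39) = 5864393356544251760. By the Bertrand ballot formula (Cycle Lemma / reflection principle), the number of orderings in which A is strictly ahead of B throughout is (p − q)/(p + q) · C(p + q, p) = (39 − 28)/(39 + 28) · 5864393356544251760 = 962810849581892080.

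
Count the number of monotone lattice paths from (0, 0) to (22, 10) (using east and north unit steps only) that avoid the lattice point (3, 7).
Number of paths = 64327440

Total paths from (0, 0) to (22, 10): C(32, 22) = 64512240. Paths through (3, 7): (paths (0, 0) → (3, 7)) × (paths (3, 7) → (22, 10)) = C(10, 3) · C(22, 19) = 120 · 1540 = 184800. Avoidance count = 64512240 − 184800 = 64327440.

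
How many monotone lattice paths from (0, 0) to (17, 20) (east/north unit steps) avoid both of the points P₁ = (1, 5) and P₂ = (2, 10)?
Number of paths = 14004064740

Inclusion–exclusion. Total paths: C(37, 17) = 15905368710. Through P₁: C(6, 1)·C(31, 16) = 1803241170. Through P₂: C(12, 2)·C(25, 15) = 215738160. Since P₁ is strictly southwest of P₂, a monotone path through both must visit P₁ then P₂; paths through both = C(6, 1)·C(6, 1)·C(25, 15) = 117675360. Avoid both = 15905368710 − 1803241170 − 215738160 + 117675360 = 14004064740.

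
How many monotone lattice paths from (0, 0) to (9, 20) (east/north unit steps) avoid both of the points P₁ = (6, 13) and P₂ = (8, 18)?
Number of paths = 3781656

Inclusion–exclusion. Total paths: C(29, 9) = 10015005. Through P₁: C(19, 6)·C(10, 3) = 3255840. Through P₂: C(26, 8)·C(3, 1) = 4686825. Since P₁ is strictly southwest of P₂, a monotone path through both must visit P₁ then P₂; paths through both = C(19, 6)·C(7, 2)·C(3, 1) = 1709316. Avoid both = 10015005 − 3255840 − 4686825 + 1709316 = 3781656.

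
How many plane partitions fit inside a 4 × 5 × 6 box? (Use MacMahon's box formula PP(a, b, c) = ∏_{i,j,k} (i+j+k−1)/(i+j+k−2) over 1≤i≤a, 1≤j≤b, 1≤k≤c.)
PP(4, 5, 6) = 133613766

Evaluate the triple product over i = 1..4, j = 1..5, k = 1..6. The factors are (2/1) · (3/2) · (4/3) · (5/4) · (6/5) · (7/6) · (3/2) · (4/3) · … (120 factors total). The numerators and denominators telescope so the product is an integer; carrying out the multiplication exactly gives PP(4, 5, 6) = 133613766.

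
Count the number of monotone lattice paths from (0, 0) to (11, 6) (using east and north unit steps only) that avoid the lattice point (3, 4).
Number of paths = 10801

Total paths from (0, 0) to (11, 6): C(17, 11) = 12376. Paths through (3, 4): (paths (0, 0) → (3, 4)) × (paths (3, 4) → (11, 6)) = C(7, 3) · C(10, 8) = 35 · 45 = 1575. Avoidance count = 12376 − 1575 = 10801.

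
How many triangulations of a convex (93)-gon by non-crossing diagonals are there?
C_91 = 3935312233584004685417853572763349509774031680023800

These polygon triangulations are counted by the Catalan number C_n = (1/(n + 1)) · C(2n, n). For n = 91: C_91 = (1/92) · C(182, 91) = 362048725489728431058442528694228154899210914562189600/92 = 3935312233584004685417853572763349509774031680023800.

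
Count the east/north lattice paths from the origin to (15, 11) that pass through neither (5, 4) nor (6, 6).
Number of paths = 4182620

Inclusion–exclusion. Total paths: C(26, 15) = 7726160. Through P₁: C(9, 5)·C(17, 10) = 2450448. Through P₂: C(12, 6)·C(14, 9) = 1849848. Since P₁ is strictly southwest of P₂, a monotone path through both must visit P₁ then P₂; paths through both = C(9, 5)·C(3, 1)·C(14, 9) = 756756. Avoid both = 7726160 − 2450448 − 1849848 + 756756 = 4182620.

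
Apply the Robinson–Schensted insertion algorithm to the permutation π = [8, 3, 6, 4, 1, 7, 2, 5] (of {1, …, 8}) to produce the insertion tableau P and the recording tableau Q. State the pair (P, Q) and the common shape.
P = [1, 2, 5] / [3, 4, 7] / [6] / [8];  Q = [1, 3, 6] / [2, 7, 8] / [4] / [5];  common shape = (3, 3, 1, 1)

Row-insert the values π_1, π_2, … into P one at a time, bumping the leftmost entry strictly greater than the inserted value down to the next row. The recording tableau Q records, in position (i, j), the step at which that cell was added to P.
  Insert 8 (step 1): P = [8];  Q = [1]
  Insert 3 (step 2): P = [3] / [8];  Q = [1] / [2]
  Insert 6 (step 3): P = [3, 6] / [8];  Q = [1, 3] / [2]
  Insert 4 (step 4): P = [3, 4] / [6] / [8];  Q = [1, 3] / [2] / [4]
  Insert 1 (step 5): P = [1, 4] / [3] / [6] / [8];  Q = [1, 3] / [2] / [4] / [5]
  Insert 7 (step 6): P = [1, 4, 7] / [3] / [6] / [8];  Q = [1, 3, 6] / [2] / [4] / [5]
  Insert 2 (step 7): P = [1, 2, 7] / [3, 4] / [6] / [8];  Q = [1, 3, 6] / [2, 7] / [4] / [5]
  Insert 5 (step 8): P = [1, 2, 5] / [3, 4, 7] / [6] / [8];  Q = [1, 3, 6] / [2, 7, 8] / [4] / [5]
Final shape: (3, 3, 1, 1).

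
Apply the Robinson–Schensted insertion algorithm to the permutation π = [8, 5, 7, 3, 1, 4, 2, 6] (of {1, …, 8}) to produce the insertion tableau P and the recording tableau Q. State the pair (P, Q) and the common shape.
P = [1, 2, 6] / [3, 4] / [5, 7] / [8];  Q = [1, 3, 8] / [2, 6] / [4, 7] / [5];  common shape = (3, 2, 2, 1)

Row-insert the values π_1, π_2, … into P one at a time, bumping the leftmost entry strictly greater than the inserted value down to the next row. The recording tableau Q records, in position (i, j), the step at which that cell was added to P.
  Insert 8 (step 1): P = [8];  Q = [1]
  Insert 5 (step 2): P = [5] / [8];  Q = [1] / [2]
  Insert 7 (step 3): P = [5, 7] / [8];  Q = [1, 3] / [2]
  Insert 3 (step 4): P = [3, 7] / [5] / [8];  Q = [1, 3] / [2] / [4]
  Insert 1 (step 5): P = [1, 7] / [3] / [5] / [8];  Q = [1, 3] / [2] / [4] / [5]
  Insert 4 (step 6): P = [1, 4] / [3, 7] / [5] / [8];  Q = [1, 3] / [2, 6] / [4] / [5]
  Insert 2 (step 7): P = [1, 2] / [3, 4] / [5, 7] / [8];  Q = [1, 3] / [2, 6] / [4, 7] / [5]
  Insert 6 (step 8): P = [1, 2, 6] / [3, 4] / [5, 7] / [8];  Q = [1, 3, 8] / [2, 6] / [4, 7] / [5]
Final shape: (3, 2, 2, 1).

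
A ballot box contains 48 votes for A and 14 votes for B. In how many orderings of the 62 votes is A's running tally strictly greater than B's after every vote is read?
Strict-lead orderings = 15946539804825

Total orderings of the 62 votes with 48 for A: C(62, 48) = 29078984349975. By the Bertrand ballot formula (Cycle Lemma / reflection principle), the number of orderings in which A is strictly ahead of B throughout is (p − q)/(p + q) · C(p + q, p) = (48 − 14)/(48 + 14) · 29078984349975 = 15946539804825.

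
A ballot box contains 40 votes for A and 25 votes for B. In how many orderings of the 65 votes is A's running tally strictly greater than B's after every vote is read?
Strict-lead orderings = 150389463281799672

Total orderings of the 65 votes with 40 for A: C(65, 40) = 651687674221131912. By the Bertrand ballot formula (Cycle Lemma / reflection principle), the number of orderings in which A is strictly ahead of B throughout is (p − q)/(p + q) · C(p + q, p) = (40 − 25)/(40 + 25) · 651687674221131912 = 150389463281799672.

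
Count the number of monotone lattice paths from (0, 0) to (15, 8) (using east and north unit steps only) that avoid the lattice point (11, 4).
Number of paths = 394764

Total paths from (0, 0) to (15, 8): C(23, 15) = 490314. Paths through (11, 4): (paths (0, 0) → (11, 4)) × (paths (11, 4) → (15, 8)) = C(15, 11) · C(8, 4) = 1365 · 70 = 95550. Avoidance count = 490314 − 95550 = 394764.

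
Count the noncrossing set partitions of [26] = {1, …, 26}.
C_26 = 18367353072152

These noncrossing partitions are counted by the Catalan number C_n = (1/(n + 1)) · C(2n, n). For n = 26: C_26 = (1/27) · C(52, 26) = 495918532948104/27 = 18367353072152.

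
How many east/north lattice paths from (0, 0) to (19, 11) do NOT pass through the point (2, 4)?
Number of paths = 49435740

Total paths from (0, 0) to (19, 11): C(30, 19) = 54627300. Paths through (2, 4): (paths (0, 0) → (2, 4)) × (paths (2, 4) → (19, 11)) = C(6, 2) · C(24, 17) = 15 · 346104 = 5191560. Avoidance count = 54627300 − 5191560 = 49435740.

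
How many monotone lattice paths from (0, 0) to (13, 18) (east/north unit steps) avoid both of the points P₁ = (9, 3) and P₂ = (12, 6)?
Number of paths = 205216223

Inclusion–exclusion. Total paths: C(31, 13) = 206253075. Through P₁: C(12, 9)·C(19, 4) = 852720. Through P₂: C(18, 12)·C(13, 1) = 241332. Since P₁ is strictly southwest of P₂, a monotone path through both must visit P₁ then P₂; paths through both = C(12, 9)·C(6, 3)·C(13, 1) = 57200. Avoid both = 206253075 − 852720 − 241332 + 57200 = 205216223.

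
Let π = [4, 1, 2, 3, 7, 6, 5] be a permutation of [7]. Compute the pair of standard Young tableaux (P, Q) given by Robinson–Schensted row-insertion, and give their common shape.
P = [1, 2, 3, 5] / [4, 6] / [7];  Q = [1, 3, 4, 5] / [2, 6] / [7];  common shape = (4, 2, 1)

Row-insert the values π_1, π_2, … into P one at a time, bumping the leftmost entry strictly greater than the inserted value down to the next row. The recording tableau Q records, in position (i, j), the step at which that cell was added to P.
  Insert 4 (step 1): P = [4];  Q = [1]
  Insert 1 (step 2): P = [1] / [4];  Q = [1] / [2]
  Insert 2 (step 3): P = [1, 2] / [4];  Q = [1, 3] / [2]
  Insert 3 (step 4): P = [1, 2, 3] / [4];  Q = [1, 3, 4] / [2]
  Insert 7 (step 5): P = [1, 2, 3, 7] / [4];  Q = [1, 3, 4, 5] / [2]
  Insert 6 (step 6): P = [1, 2, 3, 6] / [4, 7];  Q = [1, 3, 4, 5] / [2, 6]
  Insert 5 (step 7): P = [1, 2, 3, 5] / [4, 6] / [7];  Q = [1, 3, 4, 5] / [2, 6] / [7]
Final shape: (4, 2, 1).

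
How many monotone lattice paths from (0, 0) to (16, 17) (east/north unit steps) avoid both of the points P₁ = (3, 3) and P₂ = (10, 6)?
Number of paths = 696232502

Inclusion–exclusion. Total paths: C(33, 16) = 1166803110. Through P₁: C(6, 3)·C(27, 13) = 401166000. Through P₂: C(16, 10)·C(17, 6) = 99107008. Since P₁ is strictly southwest of P₂, a monotone path through both must visit P₁ then P₂; paths through both = C(6, 3)·C(10, 7)·C(17, 6) = 29702400. Avoid both = 1166803110 − 401166000 − 99107008 + 29702400 = 696232502.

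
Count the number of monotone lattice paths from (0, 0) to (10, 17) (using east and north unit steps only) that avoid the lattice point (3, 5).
Number of paths = 5614557

Total paths from (0, 0) to (10, 17): C(27, 10) = 8436285. Paths through (3, 5): (paths (0, 0) → (3, 5)) × (paths (3, 5) → (10, 17)) = C(8, 3) · C(19, 7) = 56 · 50388 = 2821728. Avoidance count = 8436285 − 2821728 = 5614557.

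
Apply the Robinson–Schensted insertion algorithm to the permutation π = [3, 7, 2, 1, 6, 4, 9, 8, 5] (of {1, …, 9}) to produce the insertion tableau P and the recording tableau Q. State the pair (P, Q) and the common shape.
P = [1, 4, 5] / [2, 6, 8] / [3, 7, 9];  Q = [1, 2, 7] / [3, 5, 8] / [4, 6, 9];  common shape = (3, 3, 3)

Row-insert the values π_1, π_2, … into P one at a time, bumping the leftmost entry strictly greater than the inserted value down to the next row. The recording tableau Q records, in position (i, j), the step at which that cell was added to P.
  Insert 3 (step 1): P = [3];  Q = [1]
  Insert 7 (step 2): P = [3, 7];  Q = [1, 2]
  Insert 2 (step 3): P = [2, 7] / [3];  Q = [1, 2] / [3]
  Insert 1 (step 4): P = [1, 7] / [2] / [3];  Q = [1, 2] / [3] / [4]
  Insert 6 (step 5): P = [1, 6] / [2, 7] / [3];  Q = [1, 2] / [3, 5] / [4]
  Insert 4 (step 6): P = [1, 4] / [2, 6] / [3, 7];  Q = [1, 2] / [3, 5] / [4, 6]
  Insert 9 (step 7): P = [1, 4, 9] / [2, 6] / [3, 7];  Q = [1, 2, 7] / [3, 5] / [4, 6]
  Insert 8 (step 8): P = [1, 4, 8] / [2, 6, 9] / [3, 7];  Q = [1, 2, 7] / [3, 5, 8] / [4, 6]
  Insert 5 (step 9): P = [1, 4, 5] / [2, 6, 8] / [3, 7, 9];  Q = [1, 2, 7] / [3, 5, 8] / [4, 6, 9]
Final shape: (3, 3, 3).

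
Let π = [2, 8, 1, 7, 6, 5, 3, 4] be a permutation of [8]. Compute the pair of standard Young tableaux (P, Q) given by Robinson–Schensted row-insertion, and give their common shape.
P = [1, 3, 4] / [2, 5] / [6] / [7] / [8];  Q = [1, 2, 8] / [3, 4] / [5] / [6] / [7];  common shape = (3, 2, 1, 1, 1)

Row-insert the values π_1, π_2, … into P one at a time, bumping the leftmost entry strictly greater than the inserted value down to the next row. The recording tableau Q records, in position (i, j), the step at which that cell was added to P.
  Insert 2 (step 1): P = [2];  Q = [1]
  Insert 8 (step 2): P = [2, 8];  Q = [1, 2]
  Insert 1 (step 3): P = [1, 8] / [2];  Q = [1, 2] / [3]
  Insert 7 (step 4): P = [1, 7] / [2, 8];  Q = [1, 2] / [3, 4]
  Insert 6 (step 5): P = [1, 6] / [2, 7] / [8];  Q = [1, 2] / [3, 4] / [5]
  Insert 5 (step 6): P = [1, 5] / [2, 6] / [7] / [8];  Q = [1, 2] / [3, 4] / [5] / [6]
  Insert 3 (step 7): P = [1, 3] / [2, 5] / [6] / [7] / [8];  Q = [1, 2] / [3, 4] / [5] / [6] / [7]
  Insert 4 (step 8): P = [1, 3, 4] / [2, 5] / [6] / [7] / [8];  Q = [1, 2, 8] / [3, 4] / [5] / [6] / [7]
Final shape: (3, 2, 1, 1, 1).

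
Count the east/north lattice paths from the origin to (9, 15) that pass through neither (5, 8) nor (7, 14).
Number of paths = 642062

Inclusion–exclusion. Total paths: C(24, 9) = 1307504. Through P₁: C(13, 5)·C(11, 4) = 424710. Through P₂: C(21, 7)·C(3, 2) = 348840. Since P₁ is strictly southwest of P₂, a monotone path through both must visit P₁ then P₂; paths through both = C(13, 5)·C(8, 2)·C(3, 2) = 108108. Avoid both = 1307504 − 424710 − 348840 + 108108 = 642062.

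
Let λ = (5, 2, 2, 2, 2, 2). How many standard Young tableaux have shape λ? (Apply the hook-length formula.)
# SYT of shape (5, 2, 2, 2, 2, 2) = 28028

Hook-length formula: f^λ = n! / Π hook(c), product over all cells c of the Young diagram. For λ = (5, 2, 2, 2, 2, 2), n = 15 boxes. Hook lengths by row (left-to-right, top-to-bottom): [10, 9, 3, 2, 1]; [6, 5]; [5, 4]; [4, 3]; [3, 2]; [2, 1]. Product of hooks = 46656000. So f^λ = 15! / 46656000 = 1307674368000 / 46656000 = 28028.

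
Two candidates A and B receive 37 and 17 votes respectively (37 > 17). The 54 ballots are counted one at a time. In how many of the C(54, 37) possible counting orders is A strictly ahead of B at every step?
Strict-lead orderings = 17464206951100

Total orderings of the 54 votes with 37 for A: C(54, 37) = 47153358767970. By the Bertrand ballot formula (Cycle Lemma / reflection principle), the number of orderings in which A is strictly ahead of B throughout is (p − q)/(p + q) · C(p + q, p) = (37 − 17)/(37 + 17) · 47153358767970 = 17464206951100.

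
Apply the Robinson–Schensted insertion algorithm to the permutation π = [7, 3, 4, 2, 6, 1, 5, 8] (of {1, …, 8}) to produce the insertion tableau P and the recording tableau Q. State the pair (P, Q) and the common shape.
P = [1, 4, 5, 8] / [2, 6] / [3] / [7];  Q = [1, 3, 5, 8] / [2, 7] / [4] / [6];  common shape = (4, 2, 1, 1)

Row-insert the values π_1, π_2, … into P one at a time, bumping the leftmost entry strictly greater than the inserted value down to the next row. The recording tableau Q records, in position (i, j), the step at which that cell was added to P.
  Insert 7 (step 1): P = [7];  Q = [1]
  Insert 3 (step 2): P = [3] / [7];  Q = [1] / [2]
  Insert 4 (step 3): P = [3, 4] / [7];  Q = [1, 3] / [2]
  Insert 2 (step 4): P = [2, 4] / [3] / [7];  Q = [1, 3] / [2] / [4]
  Insert 6 (step 5): P = [2, 4, 6] / [3] / [7];  Q = [1, 3, 5] / [2] / [4]
  Insert 1 (step 6): P = [1, 4, 6] / [2] / [3] / [7];  Q = [1, 3, 5] / [2] / [4] / [6]
  Insert 5 (step 7): P = [1, 4, 5] / [2, 6] / [3] / [7];  Q = [1, 3, 5] / [2, 7] / [4] / [6]
  Insert 8 (step 8): P = [1, 4, 5, 8] / [2, 6] / [3] / [7];  Q = [1, 3, 5, 8] / [2, 7] / [4] / [6]
Final shape: (4, 2, 1, 1).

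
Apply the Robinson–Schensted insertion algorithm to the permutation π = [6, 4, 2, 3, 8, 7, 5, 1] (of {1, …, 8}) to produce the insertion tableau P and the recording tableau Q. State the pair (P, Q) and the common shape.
P = [1, 3, 5] / [2, 7] / [4, 8] / [6];  Q = [1, 4, 5] / [2, 6] / [3, 7] / [8];  common shape = (3, 2, 2, 1)

Row-insert the values π_1, π_2, … into P one at a time, bumping the leftmost entry strictly greater than the inserted value down to the next row. The recording tableau Q records, in position (i, j), the step at which that cell was added to P.
  Insert 6 (step 1): P = [6];  Q = [1]
  Insert 4 (step 2): P = [4] / [6];  Q = [1] / [2]
  Insert 2 (step 3): P = [2] / [4] / [6];  Q = [1] / [2] / [3]
  Insert 3 (step 4): P = [2, 3] / [4] / [6];  Q = [1, 4] / [2] / [3]
  Insert 8 (step 5): P = [2, 3, 8] / [4] / [6];  Q = [1, 4, 5] / [2] / [3]
  Insert 7 (step 6): P = [2, 3, 7] / [4, 8] / [6];  Q = [1, 4, 5] / [2, 6] / [3]
  Insert 5 (step 7): P = [2, 3, 5] / [4, 7] / [6, 8];  Q = [1, 4, 5] / [2, 6] / [3, 7]
  Insert 1 (step 8): P = [1, 3, 5] / [2, 7] / [4, 8] / [6];  Q = [1, 4, 5] / [2, 6] / [3, 7] / [8]
Final shape: (3, 2, 2, 1).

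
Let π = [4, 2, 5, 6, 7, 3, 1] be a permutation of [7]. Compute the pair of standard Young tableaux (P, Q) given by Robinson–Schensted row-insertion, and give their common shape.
P = [1, 3, 6, 7] / [2, 5] / [4];  Q = [1, 3, 4, 5] / [2, 6] / [7];  common shape = (4, 2, 1)

Row-insert the values π_1, π_2, … into P one at a time, bumping the leftmost entry strictly greater than the inserted value down to the next row. The recording tableau Q records, in position (i, j), the step at which that cell was added to P.
  Insert 4 (step 1): P = [4];  Q = [1]
  Insert 2 (step 2): P = [2] / [4];  Q = [1] / [2]
  Insert 5 (step 3): P = [2, 5] / [4];  Q = [1, 3] / [2]
  Insert 6 (step 4): P = [2, 5, 6] / [4];  Q = [1, 3, 4] / [2]
  Insert 7 (step 5): P = [2, 5, 6, 7] / [4];  Q = [1, 3, 4, 5] / [2]
  Insert 3 (step 6): P = [2, 3, 6, 7] / [4, 5];  Q = [1, 3, 4, 5] / [2, 6]
  Insert 1 (step 7): P = [1, 3, 6, 7] / [2, 5] / [4];  Q = [1, 3, 4, 5] / [2, 6] / [7]
Final shape: (4, 2, 1).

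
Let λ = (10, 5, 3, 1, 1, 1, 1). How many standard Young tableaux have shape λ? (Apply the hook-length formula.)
# SYT of shape (10, 5, 3, 1, 1, 1, 1) = 707107401

Hook-length formula: f^λ = n! / Π hook(c), product over all cells c of the Young diagram. For λ = (10, 5, 3, 1, 1, 1, 1), n = 22 boxes. Hook lengths by row (left-to-right, top-to-bottom): [16, 11, 10, 8, 7, 5, 4, 3, 2, 1]; [10, 5, 4, 2, 1]; [7, 2, 1]; [4]; [3]; [2]; [1]. Product of hooks = 1589575680000. So f^λ = 22! / 1589575680000 = 1124000727777607680000 / 1589575680000 = 707107401.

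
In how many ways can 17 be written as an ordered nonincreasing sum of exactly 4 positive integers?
p(17, 4 parts) = 39

Partitions of n into exactly k parts are in bijection with partitions of n − k into at most k parts (subtract 1 from each part). So p(17, exactly 4) = p(13, parts ≤ 4). Computing via the recurrence p(m, j) = p(m, j−1) + p(m−j, j) gives 39.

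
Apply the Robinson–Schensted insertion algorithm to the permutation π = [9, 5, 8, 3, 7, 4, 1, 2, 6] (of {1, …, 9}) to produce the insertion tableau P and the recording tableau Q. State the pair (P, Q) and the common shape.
P = [1, 2, 6] / [3, 4] / [5, 7] / [8] / [9];  Q = [1, 3, 9] / [2, 5] / [4, 8] / [6] / [7];  common shape = (3, 2, 2, 1, 1)

Row-insert the values π_1, π_2, … into P one at a time, bumping the leftmost entry strictly greater than the inserted value down to the next row. The recording tableau Q records, in position (i, j), the step at which that cell was added to P.
  Insert 9 (step 1): P = [9];  Q = [1]
  Insert 5 (step 2): P = [5] / [9];  Q = [1] / [2]
  Insert 8 (step 3): P = [5, 8] / [9];  Q = [1, 3] / [2]
  Insert 3 (step 4): P = [3, 8] / [5] / [9];  Q = [1, 3] / [2] / [4]
  Insert 7 (step 5): P = [3, 7] / [5, 8] / [9];  Q = [1, 3] / [2, 5] / [4]
  Insert 4 (step 6): P = [3, 4] / [5, 7] / [8] / [9];  Q = [1, 3] / [2, 5] / [4] / [6]
  Insert 1 (step 7): P = [1, 4] / [3, 7] / [5] / [8] / [9];  Q = [1, 3] / [2, 5] / [4] / [6] / [7]
  Insert 2 (step 8): P = [1, 2] / [3, 4] / [5, 7] / [8] / [9];  Q = [1, 3] / [2, 5] / [4, 8] / [6] / [7]
  Insert 6 (step 9): P = [1, 2, 6] / [3, 4] / [5, 7] / [8] / [9];  Q = [1, 3, 9] / [2, 5] / [4, 8] / [6] / [7]
Final shape: (3, 2, 2, 1, 1).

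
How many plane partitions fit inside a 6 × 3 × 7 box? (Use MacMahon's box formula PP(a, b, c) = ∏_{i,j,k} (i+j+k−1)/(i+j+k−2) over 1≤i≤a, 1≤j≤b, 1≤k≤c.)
PP(6, 3, 7) = 131589315

Evaluate the triple product over i = 1..6, j = 1..3, k = 1..7. The factors are (2/1) · (3/2) · (4/3) · (5/4) · (6/5) · (7/6) · (8/7) · (3/2) · … (126 factors total). The numerators and denominators telescope so the product is an integer; carrying out the multiplication exactly gives PP(6, 3, 7) = 131589315.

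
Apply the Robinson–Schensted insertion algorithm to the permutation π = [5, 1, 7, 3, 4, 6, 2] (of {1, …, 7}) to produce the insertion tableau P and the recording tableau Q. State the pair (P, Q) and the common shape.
P = [1, 2, 4, 6] / [3, 7] / [5];  Q = [1, 3, 5, 6] / [2, 4] / [7];  common shape = (4, 2, 1)

Row-insert the values π_1, π_2, … into P one at a time, bumping the leftmost entry strictly greater than the inserted value down to the next row. The recording tableau Q records, in position (i, j), the step at which that cell was added to P.
  Insert 5 (step 1): P = [5];  Q = [1]
  Insert 1 (step 2): P = [1] / [5];  Q = [1] / [2]
  Insert 7 (step 3): P = [1, 7] / [5];  Q = [1, 3] / [2]
  Insert 3 (step 4): P = [1, 3] / [5, 7];  Q = [1, 3] / [2, 4]
  Insert 4 (step 5): P = [1, 3, 4] / [5, 7];  Q = [1, 3, 5] / [2, 4]
  Insert 6 (step 6): P = [1, 3, 4, 6] / [5, 7];  Q = [1, 3, 5, 6] / [2, 4]
  Insert 2 (step 7): P = [1, 2, 4, 6] / [3, 7] / [5];  Q = [1, 3, 5, 6] / [2, 4] / [7]
Final shape: (4, 2, 1).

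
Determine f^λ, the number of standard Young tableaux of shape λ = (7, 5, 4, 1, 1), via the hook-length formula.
# SYT of shape (7, 5, 4, 1, 1) = 6265350

Hook-length formula: f^λ = n! / Π hook(c), product over all cells c of the Young diagram. For λ = (7, 5, 4, 1, 1), n = 18 boxes. Hook lengths by row (left-to-right, top-to-bottom): [11, 8, 7, 6, 4, 2, 1]; [8, 5, 4, 3, 1]; [6, 3, 2, 1]; [2]; [1]. Product of hooks = 1021870080. So f^λ = 18! / 1021870080 = 6402373705728000 / 1021870080 = 6265350.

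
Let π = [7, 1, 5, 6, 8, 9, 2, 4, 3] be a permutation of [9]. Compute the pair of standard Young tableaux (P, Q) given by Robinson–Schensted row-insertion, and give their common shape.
P = [1, 2, 3, 8, 9] / [4, 6] / [5] / [7];  Q = [1, 3, 4, 5, 6] / [2, 8] / [7] / [9];  common shape = (5, 2, 1, 1)

Row-insert the values π_1, π_2, … into P one at a time, bumping the leftmost entry strictly greater than the inserted value down to the next row. The recording tableau Q records, in position (i, j), the step at which that cell was added to P.
  Insert 7 (step 1): P = [7];  Q = [1]
  Insert 1 (step 2): P = [1] / [7];  Q = [1] / [2]
  Insert 5 (step 3): P = [1, 5] / [7];  Q = [1, 3] / [2]
  Insert 6 (step 4): P = [1, 5, 6] / [7];  Q = [1, 3, 4] / [2]
  Insert 8 (step 5): P = [1, 5, 6, 8] / [7];  Q = [1, 3, 4, 5] / [2]
  Insert 9 (step 6): P = [1, 5, 6, 8, 9] / [7];  Q = [1, 3, 4, 5, 6] / [2]
  Insert 2 (step 7): P = [1, 2, 6, 8, 9] / [5] / [7];  Q = [1, 3, 4, 5, 6] / [2] / [7]
  Insert 4 (step 8): P = [1, 2, 4, 8, 9] / [5, 6] / [7];  Q = [1, 3, 4, 5, 6] / [2, 8] / [7]
  Insert 3 (step 9): P = [1, 2, 3, 8, 9] / [4, 6] / [5] / [7];  Q = [1, 3, 4, 5, 6] / [2, 8] / [7] / [9]
Final shape: (5, 2, 1, 1).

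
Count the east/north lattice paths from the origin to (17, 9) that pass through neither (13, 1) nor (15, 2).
Number of paths = 3114236

Inclusion–exclusion. Total paths: C(26, 17) = 3124550. Through P₁: C(14, 13)·C(12, 4) = 6930. Through P₂: C(17, 15)·C(9, 2) = 4896. Since P₁ is strictly southwest of P₂, a monotone path through both must visit P₁ then P₂; paths through both = C(14, 13)·C(3, 2)·C(9, 2) = 1512. Avoid both = 3124550 − 6930 − 4896 + 1512 = 3114236.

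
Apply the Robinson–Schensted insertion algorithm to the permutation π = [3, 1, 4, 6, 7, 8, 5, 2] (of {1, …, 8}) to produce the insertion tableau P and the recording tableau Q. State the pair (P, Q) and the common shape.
P = [1, 2, 5, 7, 8] / [3, 4] / [6];  Q = [1, 3, 4, 5, 6] / [2, 7] / [8];  common shape = (5, 2, 1)

Row-insert the values π_1, π_2, … into P one at a time, bumping the leftmost entry strictly greater than the inserted value down to the next row. The recording tableau Q records, in position (i, j), the step at which that cell was added to P.
  Insert 3 (step 1): P = [3];  Q = [1]
  Insert 1 (step 2): P = [1] / [3];  Q = [1] / [2]
  Insert 4 (step 3): P = [1, 4] / [3];  Q = [1, 3] / [2]
  Insert 6 (step 4): P = [1, 4, 6] / [3];  Q = [1, 3, 4] / [2]
  Insert 7 (step 5): P = [1, 4, 6, 7] / [3];  Q = [1, 3, 4, 5] / [2]
  Insert 8 (step 6): P = [1, 4, 6, 7, 8] / [3];  Q = [1, 3, 4, 5, 6] / [2]
  Insert 5 (step 7): P = [1, 4, 5, 7, 8] / [3, 6];  Q = [1, 3, 4, 5, 6] / [2, 7]
  Insert 2 (step 8): P = [1, 2, 5, 7, 8] / [3, 4] / [6];  Q = [1, 3, 4, 5, 6] / [2, 7] / [8]
Final shape: (5, 2, 1).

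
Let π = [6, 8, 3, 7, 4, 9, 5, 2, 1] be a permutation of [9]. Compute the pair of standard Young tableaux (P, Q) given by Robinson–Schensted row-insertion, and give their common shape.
P = [1, 4, 5] / [2, 7, 9] / [3] / [6] / [8];  Q = [1, 2, 6] / [3, 4, 7] / [5] / [8] / [9];  common shape = (3, 3, 1, 1, 1)

Row-insert the values π_1, π_2, … into P one at a time, bumping the leftmost entry strictly greater than the inserted value down to the next row. The recording tableau Q records, in position (i, j), the step at which that cell was added to P.
  Insert 6 (step 1): P = [6];  Q = [1]
  Insert 8 (step 2): P = [6, 8];  Q = [1, 2]
  Insert 3 (step 3): P = [3, 8] / [6];  Q = [1, 2] / [3]
  Insert 7 (step 4): P = [3, 7] / [6, 8];  Q = [1, 2] / [3, 4]
  Insert 4 (step 5): P = [3, 4] / [6, 7] / [8];  Q = [1, 2] / [3, 4] / [5]
  Insert 9 (step 6): P = [3, 4, 9] / [6, 7] / [8];  Q = [1, 2, 6] / [3, 4] / [5]
  Insert 5 (step 7): P = [3, 4, 5] / [6, 7, 9] / [8];  Q = [1, 2, 6] / [3, 4, 7] / [5]
  Insert 2 (step 8): P = [2, 4, 5] / [3, 7, 9] / [6] / [8];  Q = [1, 2, 6] / [3, 4, 7] / [5] / [8]
  Insert 1 (step 9): P = [1, 4, 5] / [2, 7, 9] / [3] / [6] / [8];  Q = [1, 2, 6] / [3, 4, 7] / [5] / [8] / [9]
Final shape: (3, 3, 1, 1, 1).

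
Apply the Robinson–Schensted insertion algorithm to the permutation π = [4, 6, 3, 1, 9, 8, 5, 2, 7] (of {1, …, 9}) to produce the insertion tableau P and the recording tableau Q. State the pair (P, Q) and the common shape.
P = [1, 2, 7] / [3, 5, 8] / [4, 6] / [9];  Q = [1, 2, 5] / [3, 6, 9] / [4, 7] / [8];  common shape = (3, 3, 2, 1)

Row-insert the values π_1, π_2, … into P one at a time, bumping the leftmost entry strictly greater than the inserted value down to the next row. The recording tableau Q records, in position (i, j), the step at which that cell was added to P.
  Insert 4 (step 1): P = [4];  Q = [1]
  Insert 6 (step 2): P = [4, 6];  Q = [1, 2]
  Insert 3 (step 3): P = [3, 6] / [4];  Q = [1, 2] / [3]
  Insert 1 (step 4): P = [1, 6] / [3] / [4];  Q = [1, 2] / [3] / [4]
  Insert 9 (step 5): P = [1, 6, 9] / [3] / [4];  Q = [1, 2, 5] / [3] / [4]
  Insert 8 (step 6): P = [1, 6, 8] / [3, 9] / [4];  Q = [1, 2, 5] / [3, 6] / [4]
  Insert 5 (step 7): P = [1, 5, 8] / [3, 6] / [4, 9];  Q = [1, 2, 5] / [3, 6] / [4, 7]
  Insert 2 (step 8): P = [1, 2, 8] / [3, 5] / [4, 6] / [9];  Q = [1, 2, 5] / [3, 6] / [4, 7] / [8]
  Insert 7 (step 9): P = [1, 2, 7] / [3, 5, 8] / [4, 6] / [9];  Q = [1, 2, 5] / [3, 6, 9] / [4, 7] / [8]
Final shape: (3, 3, 2, 1).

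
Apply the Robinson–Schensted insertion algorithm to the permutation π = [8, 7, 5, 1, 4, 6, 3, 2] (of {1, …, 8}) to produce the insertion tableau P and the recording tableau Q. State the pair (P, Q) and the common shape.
P = [1, 2, 6] / [3] / [4] / [5] / [7] / [8];  Q = [1, 5, 6] / [2] / [3] / [4] / [7] / [8];  common shape = (3, 1, 1, 1, 1, 1)

Row-insert the values π_1, π_2, … into P one at a time, bumping the leftmost entry strictly greater than the inserted value down to the next row. The recording tableau Q records, in position (i, j), the step at which that cell was added to P.
  Insert 8 (step 1): P = [8];  Q = [1]
  Insert 7 (step 2): P = [7] / [8];  Q = [1] / [2]
  Insert 5 (step 3): P = [5] / [7] / [8];  Q = [1] / [2] / [3]
  Insert 1 (step 4): P = [1] / [5] / [7] / [8];  Q = [1] / [2] / [3] / [4]
  Insert 4 (step 5): P = [1, 4] / [5] / [7] / [8];  Q = [1, 5] / [2] / [3] / [4]
  Insert 6 (step 6): P = [1, 4, 6] / [5] / [7] / [8];  Q = [1, 5, 6] / [2] / [3] / [4]
  Insert 3 (step 7): P = [1, 3, 6] / [4] / [5] / [7] / [8];  Q = [1, 5, 6] / [2] / [3] / [4] / [7]
  Insert 2 (step 8): P = [1, 2, 6] / [3] / [4] / [5] / [7] / [8];  Q = [1, 5, 6] / [2] / [3] / [4] / [7] / [8]
Final shape: (3, 1, 1, 1, 1, 1).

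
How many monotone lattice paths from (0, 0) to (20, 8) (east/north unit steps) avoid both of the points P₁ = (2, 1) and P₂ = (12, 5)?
Number of paths = 1140480

Inclusion–exclusion. Total paths: C(28, 20) = 3108105. Through P₁: C(3, 2)·C(25, 18) = 1442100. Through P₂: C(17, 12)·C(11, 8) = 1021020. Since P₁ is strictly southwest of P₂, a monotone path through both must visit P₁ then P₂; paths through both = C(3, 2)·C(14, 10)·C(11, 8) = 495495. Avoid both = 3108105 − 1442100 − 1021020 + 495495 = 1140480.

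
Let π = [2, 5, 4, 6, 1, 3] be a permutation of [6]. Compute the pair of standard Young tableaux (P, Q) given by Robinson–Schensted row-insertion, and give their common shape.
P = [1, 3, 6] / [2, 4] / [5];  Q = [1, 2, 4] / [3, 6] / [5];  common shape = (3, 2, 1)

Row-insert the values π_1, π_2, … into P one at a time, bumping the leftmost entry strictly greater than the inserted value down to the next row. The recording tableau Q records, in position (i, j), the step at which that cell was added to P.
  Insert 2 (step 1): P = [2];  Q = [1]
  Insert 5 (step 2): P = [2, 5];  Q = [1, 2]
  Insert 4 (step 3): P = [2, 4] / [5];  Q = [1, 2] / [3]
  Insert 6 (step 4): P = [2, 4, 6] / [5];  Q = [1, 2, 4] / [3]
  Insert 1 (step 5): P = [1, 4, 6] / [2] / [5];  Q = [1, 2, 4] / [3] / [5]
  Insert 3 (step 6): P = [1, 3, 6] / [2, 4] / [5];  Q = [1, 2, 4] / [3, 6] / [5]
Final shape: (3, 2, 1).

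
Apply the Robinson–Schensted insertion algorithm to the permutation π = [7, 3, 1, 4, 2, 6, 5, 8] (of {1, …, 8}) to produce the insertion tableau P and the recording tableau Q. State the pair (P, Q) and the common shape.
P = [1, 2, 5, 8] / [3, 4, 6] / [7];  Q = [1, 4, 6, 8] / [2, 5, 7] / [3];  common shape = (4, 3, 1)

Row-insert the values π_1, π_2, … into P one at a time, bumping the leftmost entry strictly greater than the inserted value down to the next row. The recording tableau Q records, in position (i, j), the step at which that cell was added to P.
  Insert 7 (step 1): P = [7];  Q = [1]
  Insert 3 (step 2): P = [3] / [7];  Q = [1] / [2]
  Insert 1 (step 3): P = [1] / [3] / [7];  Q = [1] / [2] / [3]
  Insert 4 (step 4): P = [1, 4] / [3] / [7];  Q = [1, 4] / [2] / [3]
  Insert 2 (step 5): P = [1, 2] / [3, 4] / [7];  Q = [1, 4] / [2, 5] / [3]
  Insert 6 (step 6): P = [1, 2, 6] / [3, 4] / [7];  Q = [1, 4, 6] / [2, 5] / [3]
  Insert 5 (step 7): P = [1, 2, 5] / [3, 4, 6] / [7];  Q = [1, 4, 6] / [2, 5, 7] / [3]
  Insert 8 (step 8): P = [1, 2, 5, 8] / [3, 4, 6] / [7];  Q = [1, 4, 6, 8] / [2, 5, 7] / [3]
Final shape: (4, 3, 1).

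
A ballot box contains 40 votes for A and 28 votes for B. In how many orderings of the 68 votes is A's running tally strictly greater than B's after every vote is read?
Strict-lead orderings = 1759318006963275528

Total orderings of the 68 votes with 40 for A: C(68, 40) = 9969468706125227992. By the Bertrand ballot formula (Cycle Lemma / reflection principle), the number of orderings in which A is strictly ahead of B throughout is (p − q)/(p + q) · C(p + q, p) = (40 − 28)/(40 + 28) · 9969468706125227992 = 1759318006963275528.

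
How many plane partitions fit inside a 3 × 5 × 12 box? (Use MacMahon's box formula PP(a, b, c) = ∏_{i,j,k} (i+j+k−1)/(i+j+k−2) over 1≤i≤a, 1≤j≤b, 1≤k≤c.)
PP(3, 5, 12) = 4892876352

Evaluate the triple product over i = 1..3, j = 1..5, k = 1..12. The factors are (2/1) · (3/2) · (4/3) · (5/4) · (6/5) · (7/6) · (8/7) · (9/8) · … (180 factors total). The numerators and denominators telescope so the product is an integer; carrying out the multiplication exactly gives PP(3, 5, 12) = 4892876352.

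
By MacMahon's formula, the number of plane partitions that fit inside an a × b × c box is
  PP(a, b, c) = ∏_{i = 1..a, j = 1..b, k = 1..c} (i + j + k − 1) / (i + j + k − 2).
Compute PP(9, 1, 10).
PP(9, 1, 10) = 92378

Evaluate the triple product over i = 1..9, j = 1..1, k = 1..10. The factors are (2/1) · (3/2) · (4/3) · (5/4) · (6/5) · (7/6) · (8/7) · (9/8) · … (90 factors total). The numerators and denominators telescope so the product is an integer; carrying out the multiplication exactly gives PP(9, 1, 10) = 92378.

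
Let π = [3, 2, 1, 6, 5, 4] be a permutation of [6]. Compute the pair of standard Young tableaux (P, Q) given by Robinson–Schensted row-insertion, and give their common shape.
P = [1, 4] / [2, 5] / [3, 6];  Q = [1, 4] / [2, 5] / [3, 6];  common shape = (2, 2, 2)

Row-insert the values π_1, π_2, … into P one at a time, bumping the leftmost entry strictly greater than the inserted value down to the next row. The recording tableau Q records, in position (i, j), the step at which that cell was added to P.
  Insert 3 (step 1): P = [3];  Q = [1]
  Insert 2 (step 2): P = [2] / [3];  Q = [1] / [2]
  Insert 1 (step 3): P = [1] / [2] / [3];  Q = [1] / [2] / [3]
  Insert 6 (step 4): P = [1, 6] / [2] / [3];  Q = [1, 4] / [2] / [3]
  Insert 5 (step 5): P = [1, 5] / [2, 6] / [3];  Q = [1, 4] / [2, 5] / [3]
  Insert 4 (step 6): P = [1, 4] / [2, 5] / [3, 6];  Q = [1, 4] / [2, 5] / [3, 6]
Final shape: (2, 2, 2).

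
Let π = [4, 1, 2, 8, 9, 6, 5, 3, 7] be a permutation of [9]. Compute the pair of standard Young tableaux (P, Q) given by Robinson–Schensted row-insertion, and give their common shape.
P = [1, 2, 3, 7] / [4, 5, 9] / [6] / [8];  Q = [1, 3, 4, 5] / [2, 6, 9] / [7] / [8];  common shape = (4, 3, 1, 1)

Row-insert the values π_1, π_2, … into P one at a time, bumping the leftmost entry strictly greater than the inserted value down to the next row. The recording tableau Q records, in position (i, j), the step at which that cell was added to P.
  Insert 4 (step 1): P = [4];  Q = [1]
  Insert 1 (step 2): P = [1] / [4];  Q = [1] / [2]
  Insert 2 (step 3): P = [1, 2] / [4];  Q = [1, 3] / [2]
  Insert 8 (step 4): P = [1, 2, 8] / [4];  Q = [1, 3, 4] / [2]
  Insert 9 (step 5): P = [1, 2, 8, 9] / [4];  Q = [1, 3, 4, 5] / [2]
  Insert 6 (step 6): P = [1, 2, 6, 9] / [4, 8];  Q = [1, 3, 4, 5] / [2, 6]
  Insert 5 (step 7): P = [1, 2, 5, 9] / [4, 6] / [8];  Q = [1, 3, 4, 5] / [2, 6] / [7]
  Insert 3 (step 8): P = [1, 2, 3, 9] / [4, 5] / [6] / [8];  Q = [1, 3, 4, 5] / [2, 6] / [7] / [8]
  Insert 7 (step 9): P = [1, 2, 3, 7] / [4, 5, 9] / [6] / [8];  Q = [1, 3, 4, 5] / [2, 6, 9] / [7] / [8]
Final shape: (4, 3, 1, 1).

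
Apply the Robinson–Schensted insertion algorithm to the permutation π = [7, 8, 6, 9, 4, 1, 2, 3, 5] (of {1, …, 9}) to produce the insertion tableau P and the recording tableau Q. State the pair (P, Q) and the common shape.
P = [1, 2, 3, 5] / [4, 8, 9] / [6] / [7];  Q = [1, 2, 4, 9] / [3, 7, 8] / [5] / [6];  common shape = (4, 3, 1, 1)

Row-insert the values π_1, π_2, … into P one at a time, bumping the leftmost entry strictly greater than the inserted value down to the next row. The recording tableau Q records, in position (i, j), the step at which that cell was added to P.
  Insert 7 (step 1): P = [7];  Q = [1]
  Insert 8 (step 2): P = [7, 8];  Q = [1, 2]
  Insert 6 (step 3): P = [6, 8] / [7];  Q = [1, 2] / [3]
  Insert 9 (step 4): P = [6, 8, 9] / [7];  Q = [1, 2, 4] / [3]
  Insert 4 (step 5): P = [4, 8, 9] / [6] / [7];  Q = [1, 2, 4] / [3] / [5]
  Insert 1 (step 6): P = [1, 8, 9] / [4] / [6] / [7];  Q = [1, 2, 4] / [3] / [5] / [6]
  Insert 2 (step 7): P = [1, 2, 9] / [4, 8] / [6] / [7];  Q = [1, 2, 4] / [3, 7] / [5] / [6]
  Insert 3 (step 8): P = [1, 2, 3] / [4, 8, 9] / [6] / [7];  Q = [1, 2, 4] / [3, 7, 8] / [5] / [6]
  Insert 5 (step 9): P = [1, 2, 3, 5] / [4, 8, 9] / [6] / [7];  Q = [1, 2, 4, 9] / [3, 7, 8] / [5] / [6]
Final shape: (4, 3, 1, 1).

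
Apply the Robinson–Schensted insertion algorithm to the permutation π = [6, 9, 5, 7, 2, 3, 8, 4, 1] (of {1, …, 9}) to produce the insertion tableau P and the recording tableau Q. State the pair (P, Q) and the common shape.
P = [1, 3, 4] / [2, 7, 8] / [5, 9] / [6];  Q = [1, 2, 7] / [3, 4, 8] / [5, 6] / [9];  common shape = (3, 3, 2, 1)

Row-insert the values π_1, π_2, … into P one at a time, bumping the leftmost entry strictly greater than the inserted value down to the next row. The recording tableau Q records, in position (i, j), the step at which that cell was added to P.
  Insert 6 (step 1): P = [6];  Q = [1]
  Insert 9 (step 2): P = [6, 9];  Q = [1, 2]
  Insert 5 (step 3): P = [5, 9] / [6];  Q = [1, 2] / [3]
  Insert 7 (step 4): P = [5, 7] / [6, 9];  Q = [1, 2] / [3, 4]
  Insert 2 (step 5): P = [2, 7] / [5, 9] / [6];  Q = [1, 2] / [3, 4] / [5]
  Insert 3 (step 6): P = [2, 3] / [5, 7] / [6, 9];  Q = [1, 2] / [3, 4] / [5, 6]
  Insert 8 (step 7): P = [2, 3, 8] / [5, 7] / [6, 9];  Q = [1, 2, 7] / [3, 4] / [5, 6]
  Insert 4 (step 8): P = [2, 3, 4] / [5, 7, 8] / [6, 9];  Q = [1, 2, 7] / [3, 4, 8] / [5, 6]
  Insert 1 (step 9): P = [1, 3, 4] / [2, 7, 8] / [5, 9] / [6];  Q = [1, 2, 7] / [3, 4, 8] / [5, 6] / [9]
Final shape: (3, 3, 2, 1).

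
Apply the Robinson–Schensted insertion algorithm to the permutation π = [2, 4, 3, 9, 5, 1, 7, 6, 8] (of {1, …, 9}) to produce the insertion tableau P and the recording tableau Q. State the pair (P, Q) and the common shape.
P = [1, 3, 5, 6, 8] / [2, 7] / [4, 9];  Q = [1, 2, 4, 7, 9] / [3, 5] / [6, 8];  common shape = (5, 2, 2)

Row-insert the values π_1, π_2, … into P one at a time, bumping the leftmost entry strictly greater than the inserted value down to the next row. The recording tableau Q records, in position (i, j), the step at which that cell was added to P.
  Insert 2 (step 1): P = [2];  Q = [1]
  Insert 4 (step 2): P = [2, 4];  Q = [1, 2]
  Insert 3 (step 3): P = [2, 3] / [4];  Q = [1, 2] / [3]
  Insert 9 (step 4): P = [2, 3, 9] / [4];  Q = [1, 2, 4] / [3]
  Insert 5 (step 5): P = [2, 3, 5] / [4, 9];  Q = [1, 2, 4] / [3, 5]
  Insert 1 (step 6): P = [1, 3, 5] / [2, 9] / [4];  Q = [1, 2, 4] / [3, 5] / [6]
  Insert 7 (step 7): P = [1, 3, 5, 7] / [2, 9] / [4];  Q = [1, 2, 4, 7] / [3, 5] / [6]
  Insert 6 (step 8): P = [1, 3, 5, 6] / [2, 7] / [4, 9];  Q = [1, 2, 4, 7] / [3, 5] / [6, 8]
  Insert 8 (step 9): P = [1, 3, 5, 6, 8] / [2, 7] / [4, 9];  Q = [1, 2, 4, 7, 9] / [3, 5] / [6, 8]
Final shape: (5, 2, 2).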